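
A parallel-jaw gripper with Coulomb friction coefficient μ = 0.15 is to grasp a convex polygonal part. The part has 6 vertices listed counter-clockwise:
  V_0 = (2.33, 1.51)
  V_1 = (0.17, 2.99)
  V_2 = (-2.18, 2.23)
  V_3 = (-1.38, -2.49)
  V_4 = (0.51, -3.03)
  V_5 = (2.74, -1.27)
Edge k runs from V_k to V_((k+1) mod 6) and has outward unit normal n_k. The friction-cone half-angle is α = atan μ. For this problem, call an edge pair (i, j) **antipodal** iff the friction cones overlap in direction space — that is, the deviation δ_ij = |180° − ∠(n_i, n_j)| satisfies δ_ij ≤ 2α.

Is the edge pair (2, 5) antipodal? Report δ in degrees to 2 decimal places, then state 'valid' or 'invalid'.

α = atan 0.15 = 8.53°;  2α = 17.06°
edge 2: e_2 = (+0.80, -4.72);  n_2 = (-0.9859, -0.1671)
edge 5: e_5 = (-0.41, +2.78);  n_5 = (+0.9893, +0.1459)
∠(n_2, n_5) = 178.77°
δ = |180° − 178.77°| = 1.23°
1.23° ≤ 2α = 17.06°  →  valid

δ = 1.23°, valid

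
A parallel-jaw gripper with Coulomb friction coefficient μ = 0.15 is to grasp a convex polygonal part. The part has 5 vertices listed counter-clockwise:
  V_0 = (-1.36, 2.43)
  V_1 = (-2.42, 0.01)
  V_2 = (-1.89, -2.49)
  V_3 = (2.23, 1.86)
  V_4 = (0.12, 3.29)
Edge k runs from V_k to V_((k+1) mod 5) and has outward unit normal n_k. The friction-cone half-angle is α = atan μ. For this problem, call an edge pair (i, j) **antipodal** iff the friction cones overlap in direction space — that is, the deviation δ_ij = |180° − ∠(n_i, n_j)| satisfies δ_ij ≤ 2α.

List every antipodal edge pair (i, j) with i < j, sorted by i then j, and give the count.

count = 1; pairs: (2,4)

α = atan 0.15 = 8.53°;  2α = 17.06°
n_0 = (-0.9160, +0.4012)
n_1 = (-0.9783, -0.2074)
n_2 = (+0.7260, -0.6877)
n_3 = (+0.5610, +0.8278)
n_4 = (-0.5024, +0.8646)
  (0,1): δ = 144.38°  ·
  (0,2): δ = 19.79°  ·
  (0,3): δ = 79.53°  ·
  (0,4): δ = 143.81°  ·
  (1,2): δ = 55.41°  ·
  (1,3): δ = 43.90°  ·
  (1,4): δ = 108.19°  ·
  (2,3): δ = 80.68°  ·
  (2,4): δ = 16.40°  ✓
  (3,4): δ = 115.71°  ·
antipodal pairs: 1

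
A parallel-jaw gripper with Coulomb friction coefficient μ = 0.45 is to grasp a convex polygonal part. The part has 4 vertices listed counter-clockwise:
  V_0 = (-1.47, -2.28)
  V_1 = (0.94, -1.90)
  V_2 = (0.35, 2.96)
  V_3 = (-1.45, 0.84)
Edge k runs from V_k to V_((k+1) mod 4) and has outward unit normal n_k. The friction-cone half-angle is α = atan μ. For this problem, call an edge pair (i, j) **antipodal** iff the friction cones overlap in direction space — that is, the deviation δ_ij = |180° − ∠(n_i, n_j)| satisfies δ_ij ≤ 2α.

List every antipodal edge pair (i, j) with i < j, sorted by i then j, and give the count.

count = 3; pairs: (0,2), (1,2), (1,3)

α = atan 0.45 = 24.23°;  2α = 48.46°
n_0 = (+0.1558, -0.9878)
n_1 = (+0.9927, +0.1205)
n_2 = (-0.7623, +0.6472)
n_3 = (-1.0000, +0.0064)
  (0,1): δ = 92.04°  ·
  (0,2): δ = 40.71°  ✓
  (0,3): δ = 80.67°  ·
  (1,2): δ = 47.25°  ✓
  (1,3): δ = 7.29°  ✓
  (2,3): δ = 140.03°  ·
antipodal pairs: 3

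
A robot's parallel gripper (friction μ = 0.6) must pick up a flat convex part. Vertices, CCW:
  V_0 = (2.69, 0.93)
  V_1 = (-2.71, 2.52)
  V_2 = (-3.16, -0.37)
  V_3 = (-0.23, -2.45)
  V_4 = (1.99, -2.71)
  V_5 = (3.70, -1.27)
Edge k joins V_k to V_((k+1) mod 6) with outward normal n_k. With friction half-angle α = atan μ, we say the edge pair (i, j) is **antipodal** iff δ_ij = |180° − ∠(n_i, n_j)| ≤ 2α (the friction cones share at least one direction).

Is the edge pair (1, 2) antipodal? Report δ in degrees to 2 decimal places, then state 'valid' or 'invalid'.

α = atan 0.6 = 30.96°;  2α = 61.93°
edge 1: e_1 = (-0.45, -2.89);  n_1 = (-0.9881, +0.1539)
edge 2: e_2 = (+2.93, -2.08);  n_2 = (-0.5789, -0.8154)
∠(n_1, n_2) = 63.48°
δ = |180° − 63.48°| = 116.52°
116.52° > 2α = 61.93°  →  invalid

δ = 116.52°, invalid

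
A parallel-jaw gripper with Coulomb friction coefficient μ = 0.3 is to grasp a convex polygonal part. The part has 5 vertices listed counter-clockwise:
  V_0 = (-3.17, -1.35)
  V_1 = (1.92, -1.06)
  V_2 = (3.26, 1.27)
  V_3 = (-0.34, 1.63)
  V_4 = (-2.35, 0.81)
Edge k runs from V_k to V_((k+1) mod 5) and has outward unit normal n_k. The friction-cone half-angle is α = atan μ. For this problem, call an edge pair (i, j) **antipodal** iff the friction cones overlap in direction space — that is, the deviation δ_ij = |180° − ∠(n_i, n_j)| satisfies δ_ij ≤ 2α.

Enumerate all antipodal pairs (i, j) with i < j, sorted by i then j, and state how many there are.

count = 3; pairs: (0,2), (0,3), (1,4)

α = atan 0.3 = 16.70°;  2α = 33.40°
n_0 = (+0.0569, -0.9984)
n_1 = (+0.8669, -0.4985)
n_2 = (+0.0995, +0.9950)
n_3 = (-0.3777, +0.9259)
n_4 = (-0.9349, +0.3549)
  (0,1): δ = 123.16°  ·
  (0,2): δ = 8.97°  ✓
  (0,3): δ = 18.93°  ✓
  (0,4): δ = 65.95°  ·
  (1,2): δ = 65.81°  ·
  (1,3): δ = 37.90°  ·
  (1,4): δ = 9.12°  ✓
  (2,3): δ = 152.10°  ·
  (2,4): δ = 105.08°  ·
  (3,4): δ = 132.98°  ·
antipodal pairs: 3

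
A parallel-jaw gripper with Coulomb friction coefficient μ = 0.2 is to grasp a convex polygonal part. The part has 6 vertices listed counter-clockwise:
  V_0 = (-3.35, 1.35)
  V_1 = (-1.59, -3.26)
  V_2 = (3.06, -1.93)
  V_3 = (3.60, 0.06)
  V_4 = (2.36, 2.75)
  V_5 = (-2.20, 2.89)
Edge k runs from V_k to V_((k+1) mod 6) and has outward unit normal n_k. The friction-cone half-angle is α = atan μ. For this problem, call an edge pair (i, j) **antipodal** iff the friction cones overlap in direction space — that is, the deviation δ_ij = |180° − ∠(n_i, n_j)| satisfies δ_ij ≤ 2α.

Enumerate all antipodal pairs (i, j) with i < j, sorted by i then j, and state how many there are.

α = atan 0.2 = 11.31°;  2α = 22.62°
n_0 = (-0.9342, -0.3567)
n_1 = (+0.2750, -0.9614)
n_2 = (+0.9651, -0.2619)
n_3 = (+0.9082, +0.4186)
n_4 = (+0.0307, +0.9995)
n_5 = (-0.8012, +0.5983)
  (0,1): δ = 94.93°  ·
  (0,2): δ = 36.08°  ·
  (0,3): δ = 3.85°  ✓
  (0,4): δ = 67.35°  ·
  (0,5): δ = 122.35°  ·
  (1,2): δ = 121.14°  ·
  (1,3): δ = 81.21°  ·
  (1,4): δ = 17.72°  ✓
  (1,5): δ = 37.29°  ·
  (2,3): δ = 140.07°  ·
  (2,4): δ = 76.58°  ·
  (2,5): δ = 21.57°  ✓
  (3,4): δ = 116.51°  ·
  (3,5): δ = 61.50°  ·
  (4,5): δ = 124.99°  ·
antipodal pairs: 3

count = 3; pairs: (0,3), (1,4), (2,5)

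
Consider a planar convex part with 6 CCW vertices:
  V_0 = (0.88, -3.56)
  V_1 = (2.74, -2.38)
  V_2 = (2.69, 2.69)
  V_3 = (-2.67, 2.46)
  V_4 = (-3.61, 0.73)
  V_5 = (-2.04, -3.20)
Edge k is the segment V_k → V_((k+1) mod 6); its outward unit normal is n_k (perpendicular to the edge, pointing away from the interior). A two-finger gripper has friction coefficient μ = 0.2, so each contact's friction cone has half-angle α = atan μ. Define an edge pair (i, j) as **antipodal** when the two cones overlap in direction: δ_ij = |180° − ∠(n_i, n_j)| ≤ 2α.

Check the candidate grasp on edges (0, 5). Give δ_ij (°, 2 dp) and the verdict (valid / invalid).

δ = 140.58°, invalid

α = atan 0.2 = 11.31°;  2α = 22.62°
edge 0: e_0 = (+1.86, +1.18);  n_0 = (+0.5357, -0.8444)
edge 5: e_5 = (+2.92, -0.36);  n_5 = (-0.1224, -0.9925)
∠(n_0, n_5) = 39.42°
δ = |180° − 39.42°| = 140.58°
140.58° > 2α = 22.62°  →  invalid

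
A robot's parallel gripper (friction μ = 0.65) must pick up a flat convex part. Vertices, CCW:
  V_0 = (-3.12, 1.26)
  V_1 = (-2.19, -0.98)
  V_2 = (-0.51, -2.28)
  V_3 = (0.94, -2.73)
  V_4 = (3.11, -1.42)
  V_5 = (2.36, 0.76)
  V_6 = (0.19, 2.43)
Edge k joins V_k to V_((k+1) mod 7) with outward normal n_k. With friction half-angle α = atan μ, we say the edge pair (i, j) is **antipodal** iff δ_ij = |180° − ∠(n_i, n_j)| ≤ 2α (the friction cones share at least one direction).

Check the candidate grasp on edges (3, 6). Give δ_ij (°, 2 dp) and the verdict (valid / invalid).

δ = 11.65°, valid

α = atan 0.65 = 33.02°;  2α = 66.05°
edge 3: e_3 = (+2.17, +1.31);  n_3 = (+0.5168, -0.8561)
edge 6: e_6 = (-3.31, -1.17);  n_6 = (-0.3333, +0.9428)
∠(n_3, n_6) = 168.35°
δ = |180° − 168.35°| = 11.65°
11.65° ≤ 2α = 66.05°  →  valid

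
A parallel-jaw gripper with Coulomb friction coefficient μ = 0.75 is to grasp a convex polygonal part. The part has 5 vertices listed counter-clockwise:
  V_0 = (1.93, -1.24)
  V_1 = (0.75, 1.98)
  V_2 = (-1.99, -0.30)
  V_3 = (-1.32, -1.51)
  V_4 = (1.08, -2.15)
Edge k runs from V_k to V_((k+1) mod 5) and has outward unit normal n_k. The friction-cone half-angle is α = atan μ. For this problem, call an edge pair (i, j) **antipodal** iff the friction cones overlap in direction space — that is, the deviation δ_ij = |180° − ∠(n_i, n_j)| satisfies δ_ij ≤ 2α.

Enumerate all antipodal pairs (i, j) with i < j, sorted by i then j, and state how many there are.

α = atan 0.75 = 36.87°;  2α = 73.74°
n_0 = (+0.9389, +0.3441)
n_1 = (-0.6396, +0.7687)
n_2 = (-0.8748, -0.4844)
n_3 = (-0.2577, -0.9662)
n_4 = (+0.7308, -0.6826)
  (0,1): δ = 70.36°  ✓
  (0,2): δ = 8.85°  ✓
  (0,3): δ = 54.94°  ✓
  (0,4): δ = 116.83°  ·
  (1,2): δ = 100.79°  ·
  (1,3): δ = 54.70°  ✓
  (1,4): δ = 7.19°  ✓
  (2,3): δ = 133.91°  ·
  (2,4): δ = 72.02°  ✓
  (3,4): δ = 118.12°  ·
antipodal pairs: 6

count = 6; pairs: (0,1), (0,2), (0,3), (1,3), (1,4), (2,4)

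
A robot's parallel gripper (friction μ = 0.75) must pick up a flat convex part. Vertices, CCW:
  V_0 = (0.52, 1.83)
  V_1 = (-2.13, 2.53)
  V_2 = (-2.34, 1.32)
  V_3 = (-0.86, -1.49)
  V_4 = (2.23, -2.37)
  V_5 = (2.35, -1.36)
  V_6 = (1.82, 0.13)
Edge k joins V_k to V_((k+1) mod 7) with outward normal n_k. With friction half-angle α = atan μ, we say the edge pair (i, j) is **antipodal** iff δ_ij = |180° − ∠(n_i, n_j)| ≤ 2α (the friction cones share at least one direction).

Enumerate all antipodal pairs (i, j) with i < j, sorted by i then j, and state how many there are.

count = 10; pairs: (0,2), (0,3), (1,4), (1,5), (1,6), (2,4), (2,5), (2,6), (3,5), (3,6)

α = atan 0.75 = 36.87°;  2α = 73.74°
n_0 = (+0.2554, +0.9668)
n_1 = (-0.9853, +0.1710)
n_2 = (-0.8848, -0.4660)
n_3 = (-0.2739, -0.9618)
n_4 = (+0.9930, -0.1180)
n_5 = (+0.9422, +0.3351)
n_6 = (+0.7944, +0.6075)
  (0,1): δ = 85.05°  ·
  (0,2): δ = 47.43°  ✓
  (0,3): δ = 1.10°  ✓
  (0,4): δ = 98.02°  ·
  (0,5): δ = 124.38°  ·
  (0,6): δ = 142.20°  ·
  (1,2): δ = 142.38°  ·
  (1,3): δ = 96.05°  ·
  (1,4): δ = 3.07°  ✓
  (1,5): δ = 29.43°  ✓
  (1,6): δ = 47.25°  ✓
  (2,3): δ = 133.67°  ·
  (2,4): δ = 34.55°  ✓
  (2,5): δ = 8.19°  ✓
  (2,6): δ = 9.63°  ✓
  (3,4): δ = 80.88°  ·
  (3,5): δ = 54.52°  ✓
  (3,6): δ = 36.70°  ✓
  (4,5): δ = 153.64°  ·
  (4,6): δ = 135.82°  ·
  (5,6): δ = 162.18°  ·
antipodal pairs: 10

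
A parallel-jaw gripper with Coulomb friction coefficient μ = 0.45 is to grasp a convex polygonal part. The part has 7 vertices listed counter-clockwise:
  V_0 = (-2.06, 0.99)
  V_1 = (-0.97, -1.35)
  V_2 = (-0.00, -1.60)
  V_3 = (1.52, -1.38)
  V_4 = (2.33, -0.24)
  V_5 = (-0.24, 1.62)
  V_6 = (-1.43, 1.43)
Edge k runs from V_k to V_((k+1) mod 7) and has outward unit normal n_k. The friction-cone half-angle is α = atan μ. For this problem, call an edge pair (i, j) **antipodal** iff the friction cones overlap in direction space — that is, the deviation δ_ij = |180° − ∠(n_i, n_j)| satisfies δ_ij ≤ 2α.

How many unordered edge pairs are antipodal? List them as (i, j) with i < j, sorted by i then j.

α = atan 0.45 = 24.23°;  2α = 48.46°
n_0 = (-0.9065, -0.4222)
n_1 = (-0.2496, -0.9684)
n_2 = (+0.1432, -0.9897)
n_3 = (+0.8152, -0.5792)
n_4 = (+0.5863, +0.8101)
n_5 = (-0.1577, +0.9875)
n_6 = (-0.5726, +0.8198)
  (0,1): δ = 129.43°  ·
  (0,2): δ = 106.74°  ·
  (0,3): δ = 60.37°  ·
  (0,4): δ = 29.13°  ✓
  (0,5): δ = 74.09°  ·
  (0,6): δ = 99.95°  ·
  (1,2): δ = 157.31°  ·
  (1,3): δ = 110.94°  ·
  (1,4): δ = 21.44°  ✓
  (1,5): δ = 23.52°  ✓
  (1,6): δ = 49.38°  ·
  (2,3): δ = 133.63°  ·
  (2,4): δ = 44.13°  ✓
  (2,5): δ = 0.84°  ✓
  (2,6): δ = 26.70°  ✓
  (3,4): δ = 90.50°  ·
  (3,5): δ = 45.53°  ✓
  (3,6): δ = 19.67°  ✓
  (4,5): δ = 135.03°  ·
  (4,6): δ = 109.17°  ·
  (5,6): δ = 154.14°  ·
antipodal pairs: 8

count = 8; pairs: (0,4), (1,4), (1,5), (2,4), (2,5), (2,6), (3,5), (3,6)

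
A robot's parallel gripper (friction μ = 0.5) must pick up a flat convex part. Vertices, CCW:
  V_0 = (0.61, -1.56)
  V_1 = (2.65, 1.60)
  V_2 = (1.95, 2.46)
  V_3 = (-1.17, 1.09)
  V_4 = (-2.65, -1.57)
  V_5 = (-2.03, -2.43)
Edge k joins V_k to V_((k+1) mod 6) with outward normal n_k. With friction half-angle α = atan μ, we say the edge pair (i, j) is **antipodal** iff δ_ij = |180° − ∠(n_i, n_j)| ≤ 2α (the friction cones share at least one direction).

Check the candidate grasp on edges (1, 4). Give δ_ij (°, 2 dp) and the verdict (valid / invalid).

δ = 3.36°, valid

α = atan 0.5 = 26.57°;  2α = 53.13°
edge 1: e_1 = (-0.70, +0.86);  n_1 = (+0.7756, +0.6313)
edge 4: e_4 = (+0.62, -0.86);  n_4 = (-0.8112, -0.5848)
∠(n_1, n_4) = 176.64°
δ = |180° − 176.64°| = 3.36°
3.36° ≤ 2α = 53.13°  →  valid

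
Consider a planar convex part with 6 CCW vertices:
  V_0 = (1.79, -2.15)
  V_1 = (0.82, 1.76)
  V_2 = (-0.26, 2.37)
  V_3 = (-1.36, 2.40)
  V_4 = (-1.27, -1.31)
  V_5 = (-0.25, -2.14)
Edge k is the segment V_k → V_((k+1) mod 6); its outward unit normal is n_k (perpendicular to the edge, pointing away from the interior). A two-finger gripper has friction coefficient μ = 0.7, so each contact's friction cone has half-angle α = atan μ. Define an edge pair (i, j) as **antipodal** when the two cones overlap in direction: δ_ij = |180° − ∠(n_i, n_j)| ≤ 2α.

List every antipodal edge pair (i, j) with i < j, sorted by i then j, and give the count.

count = 7; pairs: (0,3), (0,4), (1,3), (1,4), (1,5), (2,4), (2,5)

α = atan 0.7 = 34.99°;  2α = 69.98°
n_0 = (+0.9706, +0.2408)
n_1 = (+0.4918, +0.8707)
n_2 = (+0.0273, +0.9996)
n_3 = (-0.9997, -0.0243)
n_4 = (-0.6312, -0.7756)
n_5 = (-0.0049, -1.0000)
  (0,1): δ = 133.39°  ·
  (0,2): δ = 105.49°  ·
  (0,3): δ = 12.54°  ✓
  (0,4): δ = 36.93°  ✓
  (0,5): δ = 75.79°  ·
  (1,2): δ = 152.10°  ·
  (1,3): δ = 59.15°  ✓
  (1,4): δ = 9.68°  ✓
  (1,5): δ = 29.18°  ✓
  (2,3): δ = 87.05°  ·
  (2,4): δ = 37.57°  ✓
  (2,5): δ = 1.28°  ✓
  (3,4): δ = 130.53°  ·
  (3,5): δ = 91.67°  ·
  (4,5): δ = 141.14°  ·
antipodal pairs: 7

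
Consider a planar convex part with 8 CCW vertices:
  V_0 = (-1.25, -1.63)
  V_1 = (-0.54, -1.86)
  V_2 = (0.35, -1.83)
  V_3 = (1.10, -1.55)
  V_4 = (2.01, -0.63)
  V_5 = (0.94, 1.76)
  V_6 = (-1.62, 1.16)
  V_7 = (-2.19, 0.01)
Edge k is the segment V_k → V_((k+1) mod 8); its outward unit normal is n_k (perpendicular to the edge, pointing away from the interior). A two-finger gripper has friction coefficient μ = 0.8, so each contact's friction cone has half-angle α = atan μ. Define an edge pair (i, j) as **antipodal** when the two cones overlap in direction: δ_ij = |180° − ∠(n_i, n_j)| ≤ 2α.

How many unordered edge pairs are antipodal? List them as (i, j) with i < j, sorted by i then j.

α = atan 0.8 = 38.66°;  2α = 77.32°
n_0 = (-0.3082, -0.9513)
n_1 = (+0.0337, -0.9994)
n_2 = (+0.3498, -0.9368)
n_3 = (+0.7110, -0.7032)
n_4 = (+0.9127, +0.4086)
n_5 = (-0.2282, +0.9736)
n_6 = (-0.8960, +0.4441)
n_7 = (-0.8676, -0.4973)
  (0,1): δ = 160.12°  ·
  (0,2): δ = 141.58°  ·
  (0,3): δ = 116.74°  ·
  (0,4): δ = 47.93°  ✓
  (0,5): δ = 31.14°  ✓
  (0,6): δ = 81.58°  ·
  (0,7): δ = 137.77°  ·
  (1,2): δ = 161.46°  ·
  (1,3): δ = 136.62°  ·
  (1,4): δ = 67.81°  ✓
  (1,5): δ = 11.26°  ✓
  (1,6): δ = 61.70°  ✓
  (1,7): δ = 117.89°  ·
  (2,3): δ = 155.16°  ·
  (2,4): δ = 86.35°  ·
  (2,5): δ = 7.28°  ✓
  (2,6): δ = 43.16°  ✓
  (2,7): δ = 99.35°  ·
  (3,4): δ = 111.20°  ·
  (3,5): δ = 32.12°  ✓
  (3,6): δ = 18.32°  ✓
  (3,7): δ = 74.51°  ✓
  (4,5): δ = 100.93°  ·
  (4,6): δ = 50.48°  ✓
  (4,7): δ = 5.70°  ✓
  (5,6): δ = 129.56°  ·
  (5,7): δ = 73.37°  ✓
  (6,7): δ = 123.81°  ·
antipodal pairs: 13

count = 13; pairs: (0,4), (0,5), (1,4), (1,5), (1,6), (2,5), (2,6), (3,5), (3,6), (3,7), (4,6), (4,7), (5,7)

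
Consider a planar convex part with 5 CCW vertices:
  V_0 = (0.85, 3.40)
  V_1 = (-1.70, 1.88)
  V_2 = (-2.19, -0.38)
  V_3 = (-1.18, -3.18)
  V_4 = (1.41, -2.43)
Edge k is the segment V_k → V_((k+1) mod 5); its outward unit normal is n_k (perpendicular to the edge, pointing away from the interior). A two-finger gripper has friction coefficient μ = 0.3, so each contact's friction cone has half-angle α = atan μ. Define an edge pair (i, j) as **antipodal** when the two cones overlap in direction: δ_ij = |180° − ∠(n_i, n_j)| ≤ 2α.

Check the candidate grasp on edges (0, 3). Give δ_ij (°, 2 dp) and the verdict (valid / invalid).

α = atan 0.3 = 16.70°;  2α = 33.40°
edge 0: e_0 = (-2.55, -1.52);  n_0 = (-0.5120, +0.8590)
edge 3: e_3 = (+2.59, +0.75);  n_3 = (+0.2781, -0.9605)
∠(n_0, n_3) = 165.35°
δ = |180° − 165.35°| = 14.65°
14.65° ≤ 2α = 33.40°  →  valid

δ = 14.65°, valid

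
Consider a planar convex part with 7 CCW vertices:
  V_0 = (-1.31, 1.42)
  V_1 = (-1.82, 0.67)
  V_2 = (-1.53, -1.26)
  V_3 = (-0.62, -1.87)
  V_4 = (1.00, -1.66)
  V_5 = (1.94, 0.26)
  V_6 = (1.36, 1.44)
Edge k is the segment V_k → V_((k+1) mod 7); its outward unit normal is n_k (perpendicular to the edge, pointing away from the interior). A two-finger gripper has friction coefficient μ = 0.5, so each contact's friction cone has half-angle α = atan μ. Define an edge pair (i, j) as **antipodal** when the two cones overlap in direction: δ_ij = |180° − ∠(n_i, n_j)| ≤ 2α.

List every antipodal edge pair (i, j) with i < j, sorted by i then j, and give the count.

α = atan 0.5 = 26.57°;  2α = 53.13°
n_0 = (-0.8269, +0.5623)
n_1 = (-0.9889, -0.1486)
n_2 = (-0.5568, -0.8306)
n_3 = (+0.1286, -0.9917)
n_4 = (+0.8981, -0.4397)
n_5 = (+0.8974, +0.4411)
n_6 = (-0.0075, +1.0000)
  (0,1): δ = 137.24°  ·
  (0,2): δ = 89.62°  ·
  (0,3): δ = 48.40°  ✓
  (0,4): δ = 8.13°  ✓
  (0,5): δ = 60.39°  ·
  (0,6): δ = 124.64°  ·
  (1,2): δ = 132.38°  ·
  (1,3): δ = 91.16°  ·
  (1,4): δ = 34.63°  ✓
  (1,5): δ = 17.63°  ✓
  (1,6): δ = 81.88°  ·
  (2,3): δ = 138.78°  ·
  (2,4): δ = 82.25°  ·
  (2,5): δ = 29.99°  ✓
  (2,6): δ = 34.26°  ✓
  (3,4): δ = 123.47°  ·
  (3,5): δ = 71.21°  ·
  (3,6): δ = 6.96°  ✓
  (4,5): δ = 127.74°  ·
  (4,6): δ = 63.49°  ·
  (5,6): δ = 115.75°  ·
antipodal pairs: 7

count = 7; pairs: (0,3), (0,4), (1,4), (1,5), (2,5), (2,6), (3,6)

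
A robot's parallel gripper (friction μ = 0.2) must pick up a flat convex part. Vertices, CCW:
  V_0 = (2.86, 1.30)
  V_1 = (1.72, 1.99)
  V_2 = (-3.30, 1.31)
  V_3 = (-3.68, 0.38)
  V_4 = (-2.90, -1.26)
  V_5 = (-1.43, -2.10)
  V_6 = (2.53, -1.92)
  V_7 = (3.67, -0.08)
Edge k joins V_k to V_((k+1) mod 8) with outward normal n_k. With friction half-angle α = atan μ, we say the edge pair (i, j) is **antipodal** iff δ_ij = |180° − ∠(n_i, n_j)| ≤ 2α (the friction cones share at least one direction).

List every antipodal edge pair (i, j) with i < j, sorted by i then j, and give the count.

α = atan 0.2 = 11.31°;  2α = 22.62°
n_0 = (+0.5178, +0.8555)
n_1 = (-0.1342, +0.9909)
n_2 = (-0.9257, +0.3782)
n_3 = (-0.9031, -0.4295)
n_4 = (-0.4961, -0.8682)
n_5 = (+0.0454, -0.9990)
n_6 = (+0.8501, -0.5267)
n_7 = (+0.8624, +0.5062)
  (0,1): δ = 141.10°  ·
  (0,2): δ = 81.04°  ·
  (0,3): δ = 33.38°  ·
  (0,4): δ = 1.44°  ✓
  (0,5): δ = 33.79°  ·
  (0,6): δ = 89.40°  ·
  (0,7): δ = 151.60°  ·
  (1,2): δ = 119.94°  ·
  (1,3): δ = 72.28°  ·
  (1,4): δ = 37.46°  ·
  (1,5): δ = 5.11°  ✓
  (1,6): δ = 50.50°  ·
  (1,7): δ = 112.70°  ·
  (2,3): δ = 132.34°  ·
  (2,4): δ = 97.52°  ·
  (2,5): δ = 65.17°  ·
  (2,6): δ = 9.56°  ✓
  (2,7): δ = 52.64°  ·
  (3,4): δ = 145.18°  ·
  (3,5): δ = 112.83°  ·
  (3,6): δ = 57.22°  ·
  (3,7): δ = 4.97°  ✓
  (4,5): δ = 147.65°  ·
  (4,6): δ = 92.04°  ·
  (4,7): δ = 29.84°  ·
  (5,6): δ = 124.38°  ·
  (5,7): δ = 62.19°  ·
  (6,7): δ = 117.81°  ·
antipodal pairs: 4

count = 4; pairs: (0,4), (1,5), (2,6), (3,7)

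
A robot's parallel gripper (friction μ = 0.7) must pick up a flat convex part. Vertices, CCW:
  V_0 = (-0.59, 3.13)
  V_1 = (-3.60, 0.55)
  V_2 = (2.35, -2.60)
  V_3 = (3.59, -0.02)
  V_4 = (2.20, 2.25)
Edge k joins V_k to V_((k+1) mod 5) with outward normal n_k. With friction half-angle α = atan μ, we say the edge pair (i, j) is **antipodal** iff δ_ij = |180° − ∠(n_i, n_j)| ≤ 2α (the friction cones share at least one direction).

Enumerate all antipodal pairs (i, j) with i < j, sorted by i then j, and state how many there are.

count = 4; pairs: (0,1), (0,2), (1,3), (1,4)

α = atan 0.7 = 34.99°;  2α = 69.98°
n_0 = (-0.6508, +0.7593)
n_1 = (-0.4679, -0.8838)
n_2 = (+0.9013, -0.4332)
n_3 = (+0.8528, +0.5222)
n_4 = (+0.3008, +0.9537)
  (0,1): δ = 68.50°  ✓
  (0,2): δ = 23.73°  ✓
  (0,3): δ = 80.88°  ·
  (0,4): δ = 121.89°  ·
  (1,2): δ = 87.77°  ·
  (1,3): δ = 30.62°  ✓
  (1,4): δ = 10.39°  ✓
  (2,3): δ = 122.85°  ·
  (2,4): δ = 81.84°  ·
  (3,4): δ = 138.99°  ·
antipodal pairs: 4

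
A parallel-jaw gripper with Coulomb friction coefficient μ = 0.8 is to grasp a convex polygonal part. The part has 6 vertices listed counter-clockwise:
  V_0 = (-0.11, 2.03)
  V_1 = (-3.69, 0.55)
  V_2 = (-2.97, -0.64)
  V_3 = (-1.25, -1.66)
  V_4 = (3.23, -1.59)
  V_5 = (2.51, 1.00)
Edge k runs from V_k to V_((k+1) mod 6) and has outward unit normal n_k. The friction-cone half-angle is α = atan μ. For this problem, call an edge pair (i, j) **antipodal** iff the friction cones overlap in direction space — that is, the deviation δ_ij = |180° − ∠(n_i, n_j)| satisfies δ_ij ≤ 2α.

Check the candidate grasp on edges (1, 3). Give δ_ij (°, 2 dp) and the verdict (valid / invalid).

α = atan 0.8 = 38.66°;  2α = 77.32°
edge 1: e_1 = (+0.72, -1.19);  n_1 = (-0.8556, -0.5177)
edge 3: e_3 = (+4.48, +0.07);  n_3 = (+0.0156, -0.9999)
∠(n_1, n_3) = 59.72°
δ = |180° − 59.72°| = 120.28°
120.28° > 2α = 77.32°  →  invalid

δ = 120.28°, invalid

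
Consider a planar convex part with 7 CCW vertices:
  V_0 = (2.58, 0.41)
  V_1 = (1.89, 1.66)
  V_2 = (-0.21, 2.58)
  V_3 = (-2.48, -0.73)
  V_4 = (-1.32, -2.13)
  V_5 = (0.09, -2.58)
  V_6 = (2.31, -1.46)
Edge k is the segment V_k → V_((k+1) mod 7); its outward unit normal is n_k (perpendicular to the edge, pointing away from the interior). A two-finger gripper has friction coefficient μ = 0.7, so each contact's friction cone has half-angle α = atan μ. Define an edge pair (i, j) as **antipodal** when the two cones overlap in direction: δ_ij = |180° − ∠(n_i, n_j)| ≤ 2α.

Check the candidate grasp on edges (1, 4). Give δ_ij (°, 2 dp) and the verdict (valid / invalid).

δ = 5.96°, valid

α = atan 0.7 = 34.99°;  2α = 69.98°
edge 1: e_1 = (-2.10, +0.92);  n_1 = (+0.4013, +0.9160)
edge 4: e_4 = (+1.41, -0.45);  n_4 = (-0.3040, -0.9527)
∠(n_1, n_4) = 174.04°
δ = |180° − 174.04°| = 5.96°
5.96° ≤ 2α = 69.98°  →  valid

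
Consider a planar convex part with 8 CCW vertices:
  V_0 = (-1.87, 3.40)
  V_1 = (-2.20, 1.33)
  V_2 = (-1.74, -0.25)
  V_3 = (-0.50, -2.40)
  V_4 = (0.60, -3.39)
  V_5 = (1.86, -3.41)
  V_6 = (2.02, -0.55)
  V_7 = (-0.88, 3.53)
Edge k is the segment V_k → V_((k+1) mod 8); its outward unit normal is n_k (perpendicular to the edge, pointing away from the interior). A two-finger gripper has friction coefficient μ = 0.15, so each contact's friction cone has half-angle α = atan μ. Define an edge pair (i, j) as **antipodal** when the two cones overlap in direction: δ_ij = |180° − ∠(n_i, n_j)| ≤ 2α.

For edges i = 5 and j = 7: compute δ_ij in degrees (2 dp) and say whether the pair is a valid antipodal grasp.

δ = 79.32°, invalid

α = atan 0.15 = 8.53°;  2α = 17.06°
edge 5: e_5 = (+0.16, +2.86);  n_5 = (+0.9984, -0.0559)
edge 7: e_7 = (-0.99, -0.13);  n_7 = (-0.1302, +0.9915)
∠(n_5, n_7) = 100.68°
δ = |180° − 100.68°| = 79.32°
79.32° > 2α = 17.06°  →  invalid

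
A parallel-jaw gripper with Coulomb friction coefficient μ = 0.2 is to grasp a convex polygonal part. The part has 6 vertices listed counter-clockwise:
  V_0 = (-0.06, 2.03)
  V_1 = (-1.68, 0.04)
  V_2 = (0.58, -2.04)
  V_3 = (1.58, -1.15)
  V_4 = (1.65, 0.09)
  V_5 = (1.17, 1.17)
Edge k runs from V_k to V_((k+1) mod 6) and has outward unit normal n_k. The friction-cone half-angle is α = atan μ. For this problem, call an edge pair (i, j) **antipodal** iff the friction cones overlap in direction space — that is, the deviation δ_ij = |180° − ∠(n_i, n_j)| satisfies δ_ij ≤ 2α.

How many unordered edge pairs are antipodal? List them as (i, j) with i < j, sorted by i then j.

α = atan 0.2 = 11.31°;  2α = 22.62°
n_0 = (-0.7755, +0.6313)
n_1 = (-0.6772, -0.7358)
n_2 = (+0.6648, -0.7470)
n_3 = (+0.9984, -0.0564)
n_4 = (+0.9138, +0.4061)
n_5 = (+0.5730, +0.8195)
  (0,1): δ = 93.48°  ·
  (0,2): δ = 9.18°  ✓
  (0,3): δ = 35.92°  ·
  (0,4): δ = 63.11°  ·
  (0,5): δ = 94.19°  ·
  (1,2): δ = 95.71°  ·
  (1,3): δ = 50.61°  ·
  (1,4): δ = 23.41°  ·
  (1,5): δ = 7.66°  ✓
  (2,3): δ = 134.90°  ·
  (2,4): δ = 107.71°  ·
  (2,5): δ = 76.63°  ·
  (3,4): δ = 152.81°  ·
  (3,5): δ = 121.73°  ·
  (4,5): δ = 148.92°  ·
antipodal pairs: 2

count = 2; pairs: (0,2), (1,5)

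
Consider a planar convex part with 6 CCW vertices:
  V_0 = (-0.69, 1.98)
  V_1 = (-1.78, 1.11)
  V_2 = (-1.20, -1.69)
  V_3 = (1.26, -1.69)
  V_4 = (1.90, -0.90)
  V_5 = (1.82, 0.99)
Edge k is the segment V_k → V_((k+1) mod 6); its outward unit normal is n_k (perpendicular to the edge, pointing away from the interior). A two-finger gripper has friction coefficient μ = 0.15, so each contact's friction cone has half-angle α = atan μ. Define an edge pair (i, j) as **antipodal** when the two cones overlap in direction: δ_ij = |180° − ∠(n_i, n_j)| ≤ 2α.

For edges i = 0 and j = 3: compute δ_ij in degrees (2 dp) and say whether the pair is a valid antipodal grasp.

α = atan 0.15 = 8.53°;  2α = 17.06°
edge 0: e_0 = (-1.09, -0.87);  n_0 = (-0.6238, +0.7816)
edge 3: e_3 = (+0.64, +0.79);  n_3 = (+0.7770, -0.6295)
∠(n_0, n_3) = 167.61°
δ = |180° − 167.61°| = 12.39°
12.39° ≤ 2α = 17.06°  →  valid

δ = 12.39°, valid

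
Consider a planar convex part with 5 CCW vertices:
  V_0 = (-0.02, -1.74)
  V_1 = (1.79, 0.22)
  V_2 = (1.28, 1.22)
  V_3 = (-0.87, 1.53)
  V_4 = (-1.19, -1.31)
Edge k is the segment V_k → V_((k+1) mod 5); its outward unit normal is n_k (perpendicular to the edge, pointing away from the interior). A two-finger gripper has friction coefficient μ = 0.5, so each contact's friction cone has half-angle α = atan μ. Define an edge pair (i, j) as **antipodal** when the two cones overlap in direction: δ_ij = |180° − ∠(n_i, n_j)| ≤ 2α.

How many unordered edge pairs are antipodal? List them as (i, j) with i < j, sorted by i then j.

count = 4; pairs: (0,3), (1,3), (1,4), (2,4)

α = atan 0.5 = 26.57°;  2α = 53.13°
n_0 = (+0.7347, -0.6784)
n_1 = (+0.8908, +0.4543)
n_2 = (+0.1427, +0.9898)
n_3 = (-0.9937, +0.1120)
n_4 = (-0.3450, -0.9386)
  (0,1): δ = 110.26°  ·
  (0,2): δ = 55.48°  ·
  (0,3): δ = 36.29°  ✓
  (0,4): δ = 112.54°  ·
  (1,2): δ = 125.23°  ·
  (1,3): δ = 33.45°  ✓
  (1,4): δ = 42.80°  ✓
  (2,3): δ = 88.22°  ·
  (2,4): δ = 11.97°  ✓
  (3,4): δ = 103.75°  ·
antipodal pairs: 4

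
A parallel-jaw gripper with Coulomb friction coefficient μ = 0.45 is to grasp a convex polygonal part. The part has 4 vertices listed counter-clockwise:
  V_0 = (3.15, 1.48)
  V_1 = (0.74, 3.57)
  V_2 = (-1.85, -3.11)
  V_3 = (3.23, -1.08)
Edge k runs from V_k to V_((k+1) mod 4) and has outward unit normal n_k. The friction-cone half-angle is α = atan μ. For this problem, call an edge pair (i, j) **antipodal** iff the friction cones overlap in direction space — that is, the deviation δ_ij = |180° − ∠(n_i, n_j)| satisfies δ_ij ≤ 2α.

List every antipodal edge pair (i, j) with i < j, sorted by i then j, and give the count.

α = atan 0.45 = 24.23°;  2α = 48.46°
n_0 = (+0.6552, +0.7555)
n_1 = (-0.9324, +0.3615)
n_2 = (+0.3711, -0.9286)
n_3 = (+0.9995, +0.0312)
  (0,1): δ = 70.26°  ·
  (0,2): δ = 62.71°  ·
  (0,3): δ = 132.72°  ·
  (1,2): δ = 47.03°  ✓
  (1,3): δ = 22.98°  ✓
  (2,3): δ = 109.99°  ·
antipodal pairs: 2

count = 2; pairs: (1,2), (1,3)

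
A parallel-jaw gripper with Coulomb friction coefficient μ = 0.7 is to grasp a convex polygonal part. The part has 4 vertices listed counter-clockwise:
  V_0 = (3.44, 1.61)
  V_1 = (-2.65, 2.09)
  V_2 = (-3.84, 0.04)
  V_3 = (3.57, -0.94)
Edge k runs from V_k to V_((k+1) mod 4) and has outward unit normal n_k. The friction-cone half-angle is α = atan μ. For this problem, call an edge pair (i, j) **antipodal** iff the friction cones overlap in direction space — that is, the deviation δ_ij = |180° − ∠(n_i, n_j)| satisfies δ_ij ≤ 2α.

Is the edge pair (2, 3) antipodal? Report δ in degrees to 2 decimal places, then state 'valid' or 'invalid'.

α = atan 0.7 = 34.99°;  2α = 69.98°
edge 2: e_2 = (+7.41, -0.98);  n_2 = (-0.1311, -0.9914)
edge 3: e_3 = (-0.13, +2.55);  n_3 = (+0.9987, +0.0509)
∠(n_2, n_3) = 100.45°
δ = |180° − 100.45°| = 79.55°
79.55° > 2α = 69.98°  →  invalid

δ = 79.55°, invalid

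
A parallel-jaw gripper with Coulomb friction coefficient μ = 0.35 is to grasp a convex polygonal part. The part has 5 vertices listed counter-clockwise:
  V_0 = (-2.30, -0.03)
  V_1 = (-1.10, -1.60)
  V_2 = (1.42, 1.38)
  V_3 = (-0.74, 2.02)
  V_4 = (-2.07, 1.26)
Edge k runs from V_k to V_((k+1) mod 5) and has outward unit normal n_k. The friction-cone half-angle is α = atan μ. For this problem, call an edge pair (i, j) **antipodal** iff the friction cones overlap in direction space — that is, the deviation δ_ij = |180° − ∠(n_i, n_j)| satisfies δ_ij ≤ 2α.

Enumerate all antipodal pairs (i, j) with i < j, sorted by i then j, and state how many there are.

count = 3; pairs: (0,2), (1,3), (1,4)

α = atan 0.35 = 19.29°;  2α = 38.58°
n_0 = (-0.7945, -0.6073)
n_1 = (+0.7636, -0.6457)
n_2 = (+0.2841, +0.9588)
n_3 = (-0.4961, +0.8682)
n_4 = (-0.9845, +0.1755)
  (0,1): δ = 77.61°  ·
  (0,2): δ = 36.10°  ✓
  (0,3): δ = 82.35°  ·
  (0,4): δ = 132.50°  ·
  (1,2): δ = 66.29°  ·
  (1,3): δ = 20.04°  ✓
  (1,4): δ = 30.11°  ✓
  (2,3): δ = 133.75°  ·
  (2,4): δ = 83.60°  ·
  (3,4): δ = 129.85°  ·
antipodal pairs: 3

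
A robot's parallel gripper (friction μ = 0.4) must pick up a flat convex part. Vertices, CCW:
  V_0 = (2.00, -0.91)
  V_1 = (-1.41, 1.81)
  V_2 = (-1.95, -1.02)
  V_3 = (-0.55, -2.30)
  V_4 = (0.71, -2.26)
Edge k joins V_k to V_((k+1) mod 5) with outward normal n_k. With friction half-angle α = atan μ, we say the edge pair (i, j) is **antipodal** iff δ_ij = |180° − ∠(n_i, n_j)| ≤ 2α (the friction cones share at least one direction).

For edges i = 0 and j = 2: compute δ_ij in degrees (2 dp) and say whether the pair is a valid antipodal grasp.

α = atan 0.4 = 21.80°;  2α = 43.60°
edge 0: e_0 = (-3.41, +2.72);  n_0 = (+0.6236, +0.7818)
edge 2: e_2 = (+1.40, -1.28);  n_2 = (-0.6748, -0.7380)
∠(n_0, n_2) = 176.14°
δ = |180° − 176.14°| = 3.86°
3.86° ≤ 2α = 43.60°  →  valid

δ = 3.86°, valid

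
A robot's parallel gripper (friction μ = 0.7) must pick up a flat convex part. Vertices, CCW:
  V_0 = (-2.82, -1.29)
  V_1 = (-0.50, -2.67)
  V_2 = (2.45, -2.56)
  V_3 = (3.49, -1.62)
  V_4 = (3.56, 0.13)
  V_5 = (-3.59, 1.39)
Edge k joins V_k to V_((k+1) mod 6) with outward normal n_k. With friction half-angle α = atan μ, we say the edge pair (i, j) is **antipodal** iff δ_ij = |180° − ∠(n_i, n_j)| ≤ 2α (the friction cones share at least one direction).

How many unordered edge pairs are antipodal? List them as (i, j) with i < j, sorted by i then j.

count = 7; pairs: (0,3), (0,4), (1,4), (2,4), (2,5), (3,5), (4,5)

α = atan 0.7 = 34.99°;  2α = 69.98°
n_0 = (-0.5112, -0.8594)
n_1 = (+0.0373, -0.9993)
n_2 = (+0.6705, -0.7419)
n_3 = (+0.9992, -0.0400)
n_4 = (+0.1735, +0.9848)
n_5 = (-0.9611, -0.2761)
  (0,1): δ = 147.12°  ·
  (0,2): δ = 107.15°  ·
  (0,3): δ = 61.55°  ✓
  (0,4): δ = 20.75°  ✓
  (0,5): δ = 136.78°  ·
  (1,2): δ = 140.03°  ·
  (1,3): δ = 94.43°  ·
  (1,4): δ = 12.13°  ✓
  (1,5): δ = 103.89°  ·
  (2,3): δ = 134.40°  ·
  (2,4): δ = 52.10°  ✓
  (2,5): δ = 63.92°  ✓
  (3,4): δ = 97.70°  ·
  (3,5): δ = 18.32°  ✓
  (4,5): δ = 63.98°  ✓
antipodal pairs: 7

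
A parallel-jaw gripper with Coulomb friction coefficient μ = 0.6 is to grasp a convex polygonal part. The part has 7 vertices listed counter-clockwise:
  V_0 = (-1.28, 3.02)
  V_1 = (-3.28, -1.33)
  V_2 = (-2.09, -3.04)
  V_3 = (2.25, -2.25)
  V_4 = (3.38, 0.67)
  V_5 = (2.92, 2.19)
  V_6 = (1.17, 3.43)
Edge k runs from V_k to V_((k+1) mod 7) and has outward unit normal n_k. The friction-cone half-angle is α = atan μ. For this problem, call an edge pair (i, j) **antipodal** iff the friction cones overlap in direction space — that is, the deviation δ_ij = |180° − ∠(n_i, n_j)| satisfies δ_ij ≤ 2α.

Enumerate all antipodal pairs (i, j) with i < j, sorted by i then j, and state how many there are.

count = 9; pairs: (0,2), (0,3), (0,4), (1,3), (1,4), (1,5), (2,5), (2,6), (3,6)

α = atan 0.6 = 30.96°;  2α = 61.93°
n_0 = (-0.9086, +0.4177)
n_1 = (-0.8208, -0.5712)
n_2 = (+0.1791, -0.9838)
n_3 = (+0.9326, -0.3609)
n_4 = (+0.9571, +0.2897)
n_5 = (+0.5781, +0.8159)
n_6 = (-0.1651, +0.9863)
  (0,1): δ = 120.47°  ·
  (0,2): δ = 54.99°  ✓
  (0,3): δ = 3.54°  ✓
  (0,4): δ = 41.53°  ✓
  (0,5): δ = 79.37°  ·
  (0,6): δ = 124.19°  ·
  (1,2): δ = 114.52°  ·
  (1,3): δ = 55.99°  ✓
  (1,4): δ = 18.00°  ✓
  (1,5): δ = 19.85°  ✓
  (1,6): δ = 64.67°  ·
  (2,3): δ = 121.47°  ·
  (2,4): δ = 83.48°  ·
  (2,5): δ = 45.64°  ✓
  (2,6): δ = 0.82°  ✓
  (3,4): δ = 142.01°  ·
  (3,5): δ = 104.16°  ·
  (3,6): δ = 59.34°  ✓
  (4,5): δ = 142.16°  ·
  (4,6): δ = 97.34°  ·
  (5,6): δ = 135.18°  ·
antipodal pairs: 9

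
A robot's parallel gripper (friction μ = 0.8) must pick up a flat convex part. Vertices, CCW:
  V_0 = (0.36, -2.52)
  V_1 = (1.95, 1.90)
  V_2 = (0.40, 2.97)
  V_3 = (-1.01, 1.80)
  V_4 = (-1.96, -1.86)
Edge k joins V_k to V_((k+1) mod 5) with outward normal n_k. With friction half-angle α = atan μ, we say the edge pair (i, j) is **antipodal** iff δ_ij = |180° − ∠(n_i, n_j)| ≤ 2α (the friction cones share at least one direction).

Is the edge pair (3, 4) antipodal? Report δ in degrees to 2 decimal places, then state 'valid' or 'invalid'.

α = atan 0.8 = 38.66°;  2α = 77.32°
edge 3: e_3 = (-0.95, -3.66);  n_3 = (-0.9679, +0.2512)
edge 4: e_4 = (+2.32, -0.66);  n_4 = (-0.2736, -0.9618)
∠(n_3, n_4) = 88.67°
δ = |180° − 88.67°| = 91.33°
91.33° > 2α = 77.32°  →  invalid

δ = 91.33°, invalid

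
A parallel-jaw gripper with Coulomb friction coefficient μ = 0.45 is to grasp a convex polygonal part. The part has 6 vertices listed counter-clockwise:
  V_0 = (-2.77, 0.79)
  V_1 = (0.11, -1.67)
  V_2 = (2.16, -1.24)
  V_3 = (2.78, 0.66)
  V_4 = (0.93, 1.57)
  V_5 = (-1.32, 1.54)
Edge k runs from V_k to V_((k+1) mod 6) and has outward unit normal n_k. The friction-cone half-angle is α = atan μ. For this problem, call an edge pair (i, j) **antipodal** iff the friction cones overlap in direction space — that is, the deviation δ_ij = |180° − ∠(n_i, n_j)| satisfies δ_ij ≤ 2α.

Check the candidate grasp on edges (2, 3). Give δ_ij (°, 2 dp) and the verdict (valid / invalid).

α = atan 0.45 = 24.23°;  2α = 48.46°
edge 2: e_2 = (+0.62, +1.90);  n_2 = (+0.9507, -0.3102)
edge 3: e_3 = (-1.85, +0.91);  n_3 = (+0.4414, +0.8973)
∠(n_2, n_3) = 81.88°
δ = |180° − 81.88°| = 98.12°
98.12° > 2α = 48.46°  →  invalid

δ = 98.12°, invalid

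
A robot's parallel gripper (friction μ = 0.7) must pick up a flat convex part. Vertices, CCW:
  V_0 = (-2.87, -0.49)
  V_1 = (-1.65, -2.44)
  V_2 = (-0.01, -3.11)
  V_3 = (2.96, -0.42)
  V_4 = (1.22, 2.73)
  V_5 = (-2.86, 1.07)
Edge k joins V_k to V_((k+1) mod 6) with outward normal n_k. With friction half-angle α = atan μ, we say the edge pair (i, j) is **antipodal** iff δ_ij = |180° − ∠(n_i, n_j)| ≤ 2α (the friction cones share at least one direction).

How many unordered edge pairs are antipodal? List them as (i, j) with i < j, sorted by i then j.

count = 6; pairs: (0,3), (1,3), (1,4), (2,4), (2,5), (3,5)

α = atan 0.7 = 34.99°;  2α = 69.98°
n_0 = (-0.8478, -0.5304)
n_1 = (-0.3782, -0.9257)
n_2 = (+0.6713, -0.7412)
n_3 = (+0.8753, +0.4835)
n_4 = (-0.3769, +0.9263)
n_5 = (-1.0000, +0.0064)
  (0,1): δ = 144.25°  ·
  (0,2): δ = 79.86°  ·
  (0,3): δ = 3.12°  ✓
  (0,4): δ = 80.11°  ·
  (0,5): δ = 147.60°  ·
  (1,2): δ = 115.61°  ·
  (1,3): δ = 38.86°  ✓
  (1,4): δ = 44.36°  ✓
  (1,5): δ = 111.85°  ·
  (2,3): δ = 103.25°  ·
  (2,4): δ = 20.03°  ✓
  (2,5): δ = 47.46°  ✓
  (3,4): δ = 96.78°  ·
  (3,5): δ = 29.28°  ✓
  (4,5): δ = 112.51°  ·
antipodal pairs: 6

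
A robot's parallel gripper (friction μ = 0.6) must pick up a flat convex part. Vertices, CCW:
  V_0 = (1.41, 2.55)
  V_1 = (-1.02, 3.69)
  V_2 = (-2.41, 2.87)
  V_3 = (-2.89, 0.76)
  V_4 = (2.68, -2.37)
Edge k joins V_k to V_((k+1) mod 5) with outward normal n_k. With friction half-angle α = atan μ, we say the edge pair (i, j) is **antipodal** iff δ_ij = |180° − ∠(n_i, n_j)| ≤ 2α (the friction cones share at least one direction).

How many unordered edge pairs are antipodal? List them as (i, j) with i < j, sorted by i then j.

count = 4; pairs: (0,3), (1,3), (2,4), (3,4)

α = atan 0.6 = 30.96°;  2α = 61.93°
n_0 = (+0.4247, +0.9053)
n_1 = (-0.5081, +0.8613)
n_2 = (-0.9751, +0.2218)
n_3 = (-0.4899, -0.8718)
n_4 = (+0.9683, +0.2499)
  (0,1): δ = 124.33°  ·
  (0,2): δ = 77.68°  ·
  (0,3): δ = 4.20°  ✓
  (0,4): δ = 129.61°  ·
  (1,2): δ = 133.35°  ·
  (1,3): δ = 59.87°  ✓
  (1,4): δ = 73.94°  ·
  (2,3): δ = 106.52°  ·
  (2,4): δ = 27.29°  ✓
  (3,4): δ = 46.19°  ✓
antipodal pairs: 4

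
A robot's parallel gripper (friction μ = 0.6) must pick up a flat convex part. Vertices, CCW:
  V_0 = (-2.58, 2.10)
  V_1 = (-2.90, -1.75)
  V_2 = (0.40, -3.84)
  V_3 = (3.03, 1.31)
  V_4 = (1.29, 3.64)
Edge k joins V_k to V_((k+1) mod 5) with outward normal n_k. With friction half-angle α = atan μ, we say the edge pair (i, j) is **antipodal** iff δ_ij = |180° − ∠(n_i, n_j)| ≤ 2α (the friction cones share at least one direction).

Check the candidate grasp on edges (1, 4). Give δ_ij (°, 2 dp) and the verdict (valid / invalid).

δ = 54.05°, valid

α = atan 0.6 = 30.96°;  2α = 61.93°
edge 1: e_1 = (+3.30, -2.09);  n_1 = (-0.5351, -0.8448)
edge 4: e_4 = (-3.87, -1.54);  n_4 = (-0.3697, +0.9291)
∠(n_1, n_4) = 125.95°
δ = |180° − 125.95°| = 54.05°
54.05° ≤ 2α = 61.93°  →  valid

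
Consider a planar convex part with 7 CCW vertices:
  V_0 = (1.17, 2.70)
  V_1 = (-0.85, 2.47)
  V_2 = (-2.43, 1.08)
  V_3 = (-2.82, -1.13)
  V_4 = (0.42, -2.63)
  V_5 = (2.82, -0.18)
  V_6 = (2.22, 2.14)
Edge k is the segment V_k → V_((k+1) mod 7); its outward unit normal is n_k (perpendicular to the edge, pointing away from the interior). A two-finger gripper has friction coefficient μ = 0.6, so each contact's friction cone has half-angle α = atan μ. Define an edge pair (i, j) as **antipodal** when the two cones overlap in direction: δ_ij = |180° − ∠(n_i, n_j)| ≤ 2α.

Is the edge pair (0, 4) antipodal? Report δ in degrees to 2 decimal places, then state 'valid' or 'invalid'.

δ = 39.09°, valid

α = atan 0.6 = 30.96°;  2α = 61.93°
edge 0: e_0 = (-2.02, -0.23);  n_0 = (-0.1131, +0.9936)
edge 4: e_4 = (+2.40, +2.45);  n_4 = (+0.7144, -0.6998)
∠(n_0, n_4) = 140.91°
δ = |180° − 140.91°| = 39.09°
39.09° ≤ 2α = 61.93°  →  valid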